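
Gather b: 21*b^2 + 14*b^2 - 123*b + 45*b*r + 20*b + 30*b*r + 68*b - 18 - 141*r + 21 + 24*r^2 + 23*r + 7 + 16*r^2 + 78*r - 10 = 35*b^2 + b*(75*r - 35) + 40*r^2 - 40*r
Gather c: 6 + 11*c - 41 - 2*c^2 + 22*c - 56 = -2*c^2 + 33*c - 91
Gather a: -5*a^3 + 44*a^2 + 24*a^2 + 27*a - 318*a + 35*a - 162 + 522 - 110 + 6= -5*a^3 + 68*a^2 - 256*a + 256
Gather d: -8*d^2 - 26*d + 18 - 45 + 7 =-8*d^2 - 26*d - 20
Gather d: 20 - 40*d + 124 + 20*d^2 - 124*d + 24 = 20*d^2 - 164*d + 168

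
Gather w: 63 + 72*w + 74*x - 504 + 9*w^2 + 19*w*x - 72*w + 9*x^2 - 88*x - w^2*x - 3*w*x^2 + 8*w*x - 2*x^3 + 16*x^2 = w^2*(9 - x) + w*(-3*x^2 + 27*x) - 2*x^3 + 25*x^2 - 14*x - 441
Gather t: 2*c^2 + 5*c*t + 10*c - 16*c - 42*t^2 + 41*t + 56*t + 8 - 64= 2*c^2 - 6*c - 42*t^2 + t*(5*c + 97) - 56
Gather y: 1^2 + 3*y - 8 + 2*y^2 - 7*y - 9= 2*y^2 - 4*y - 16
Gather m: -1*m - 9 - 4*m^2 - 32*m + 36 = -4*m^2 - 33*m + 27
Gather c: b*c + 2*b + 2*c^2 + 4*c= 2*b + 2*c^2 + c*(b + 4)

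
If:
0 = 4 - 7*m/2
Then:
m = 8/7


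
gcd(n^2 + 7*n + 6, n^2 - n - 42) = n + 6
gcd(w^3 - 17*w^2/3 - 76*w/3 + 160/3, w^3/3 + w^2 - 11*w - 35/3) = 1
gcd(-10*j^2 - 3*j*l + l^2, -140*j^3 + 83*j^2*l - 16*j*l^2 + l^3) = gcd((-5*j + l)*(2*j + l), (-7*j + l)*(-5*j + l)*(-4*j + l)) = 5*j - l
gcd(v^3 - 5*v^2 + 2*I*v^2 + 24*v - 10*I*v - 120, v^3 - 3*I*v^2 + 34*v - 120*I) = v^2 + 2*I*v + 24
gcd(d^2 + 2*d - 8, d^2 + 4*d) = d + 4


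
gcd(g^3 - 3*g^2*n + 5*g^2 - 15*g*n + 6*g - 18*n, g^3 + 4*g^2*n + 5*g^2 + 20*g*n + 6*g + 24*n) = g^2 + 5*g + 6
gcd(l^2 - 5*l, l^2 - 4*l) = l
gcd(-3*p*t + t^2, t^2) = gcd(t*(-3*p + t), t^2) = t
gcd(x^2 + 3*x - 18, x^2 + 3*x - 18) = x^2 + 3*x - 18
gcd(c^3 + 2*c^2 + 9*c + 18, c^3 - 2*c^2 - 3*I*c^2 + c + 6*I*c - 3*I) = c - 3*I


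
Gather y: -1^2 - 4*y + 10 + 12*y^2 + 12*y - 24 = 12*y^2 + 8*y - 15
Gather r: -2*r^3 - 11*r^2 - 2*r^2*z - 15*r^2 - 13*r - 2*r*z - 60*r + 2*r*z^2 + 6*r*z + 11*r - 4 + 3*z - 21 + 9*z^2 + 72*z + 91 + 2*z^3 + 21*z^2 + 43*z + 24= -2*r^3 + r^2*(-2*z - 26) + r*(2*z^2 + 4*z - 62) + 2*z^3 + 30*z^2 + 118*z + 90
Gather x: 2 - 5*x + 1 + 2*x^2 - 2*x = 2*x^2 - 7*x + 3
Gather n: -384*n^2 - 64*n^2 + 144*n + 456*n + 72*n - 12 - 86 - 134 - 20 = -448*n^2 + 672*n - 252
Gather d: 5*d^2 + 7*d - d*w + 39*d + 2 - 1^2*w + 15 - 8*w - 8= 5*d^2 + d*(46 - w) - 9*w + 9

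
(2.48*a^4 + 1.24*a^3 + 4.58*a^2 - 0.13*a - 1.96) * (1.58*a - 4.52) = 3.9184*a^5 - 9.2504*a^4 + 1.6316*a^3 - 20.907*a^2 - 2.5092*a + 8.8592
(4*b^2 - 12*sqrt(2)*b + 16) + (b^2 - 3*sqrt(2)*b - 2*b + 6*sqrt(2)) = 5*b^2 - 15*sqrt(2)*b - 2*b + 6*sqrt(2) + 16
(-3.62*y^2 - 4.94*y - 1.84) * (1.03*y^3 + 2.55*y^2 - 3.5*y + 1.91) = -3.7286*y^5 - 14.3192*y^4 - 1.8222*y^3 + 5.6838*y^2 - 2.9954*y - 3.5144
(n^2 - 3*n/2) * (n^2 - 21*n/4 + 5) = n^4 - 27*n^3/4 + 103*n^2/8 - 15*n/2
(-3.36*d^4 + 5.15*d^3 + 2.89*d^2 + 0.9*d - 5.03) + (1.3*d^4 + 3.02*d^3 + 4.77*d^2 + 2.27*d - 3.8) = -2.06*d^4 + 8.17*d^3 + 7.66*d^2 + 3.17*d - 8.83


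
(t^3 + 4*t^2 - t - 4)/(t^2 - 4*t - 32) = (t^2 - 1)/(t - 8)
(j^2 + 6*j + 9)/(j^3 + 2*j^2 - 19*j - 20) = (j^2 + 6*j + 9)/(j^3 + 2*j^2 - 19*j - 20)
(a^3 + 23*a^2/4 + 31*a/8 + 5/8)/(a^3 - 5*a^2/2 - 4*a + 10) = (8*a^3 + 46*a^2 + 31*a + 5)/(4*(2*a^3 - 5*a^2 - 8*a + 20))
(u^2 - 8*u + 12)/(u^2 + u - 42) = (u - 2)/(u + 7)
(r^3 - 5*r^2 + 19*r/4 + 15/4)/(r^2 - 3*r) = r - 2 - 5/(4*r)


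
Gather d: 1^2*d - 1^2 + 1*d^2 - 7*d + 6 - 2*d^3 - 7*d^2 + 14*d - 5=-2*d^3 - 6*d^2 + 8*d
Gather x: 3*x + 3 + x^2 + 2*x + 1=x^2 + 5*x + 4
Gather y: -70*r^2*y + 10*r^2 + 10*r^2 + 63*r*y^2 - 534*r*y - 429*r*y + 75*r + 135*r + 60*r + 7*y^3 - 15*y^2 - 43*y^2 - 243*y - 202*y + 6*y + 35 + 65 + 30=20*r^2 + 270*r + 7*y^3 + y^2*(63*r - 58) + y*(-70*r^2 - 963*r - 439) + 130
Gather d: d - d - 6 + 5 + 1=0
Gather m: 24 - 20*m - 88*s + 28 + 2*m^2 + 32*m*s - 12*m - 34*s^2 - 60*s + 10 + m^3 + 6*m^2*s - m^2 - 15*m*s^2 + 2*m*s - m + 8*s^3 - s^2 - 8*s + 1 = m^3 + m^2*(6*s + 1) + m*(-15*s^2 + 34*s - 33) + 8*s^3 - 35*s^2 - 156*s + 63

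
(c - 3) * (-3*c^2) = -3*c^3 + 9*c^2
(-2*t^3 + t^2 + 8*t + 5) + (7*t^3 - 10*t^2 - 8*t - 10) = 5*t^3 - 9*t^2 - 5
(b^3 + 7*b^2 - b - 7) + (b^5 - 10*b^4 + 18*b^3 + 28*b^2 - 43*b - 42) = b^5 - 10*b^4 + 19*b^3 + 35*b^2 - 44*b - 49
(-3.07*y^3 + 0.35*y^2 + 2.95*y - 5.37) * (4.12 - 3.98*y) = 12.2186*y^4 - 14.0414*y^3 - 10.299*y^2 + 33.5266*y - 22.1244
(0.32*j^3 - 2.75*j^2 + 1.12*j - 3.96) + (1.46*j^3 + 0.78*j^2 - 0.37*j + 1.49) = 1.78*j^3 - 1.97*j^2 + 0.75*j - 2.47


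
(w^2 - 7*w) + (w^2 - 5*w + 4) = 2*w^2 - 12*w + 4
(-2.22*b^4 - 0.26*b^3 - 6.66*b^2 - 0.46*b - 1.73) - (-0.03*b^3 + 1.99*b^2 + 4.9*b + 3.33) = -2.22*b^4 - 0.23*b^3 - 8.65*b^2 - 5.36*b - 5.06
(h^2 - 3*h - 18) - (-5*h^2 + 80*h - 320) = 6*h^2 - 83*h + 302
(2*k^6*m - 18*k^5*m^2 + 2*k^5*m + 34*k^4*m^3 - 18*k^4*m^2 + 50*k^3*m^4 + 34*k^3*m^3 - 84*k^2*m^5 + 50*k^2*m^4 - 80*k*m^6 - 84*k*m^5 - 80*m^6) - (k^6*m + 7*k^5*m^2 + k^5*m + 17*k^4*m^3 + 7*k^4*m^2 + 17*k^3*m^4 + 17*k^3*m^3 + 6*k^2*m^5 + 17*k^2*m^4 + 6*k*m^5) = k^6*m - 25*k^5*m^2 + k^5*m + 17*k^4*m^3 - 25*k^4*m^2 + 33*k^3*m^4 + 17*k^3*m^3 - 90*k^2*m^5 + 33*k^2*m^4 - 80*k*m^6 - 90*k*m^5 - 80*m^6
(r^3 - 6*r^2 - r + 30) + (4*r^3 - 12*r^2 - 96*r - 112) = 5*r^3 - 18*r^2 - 97*r - 82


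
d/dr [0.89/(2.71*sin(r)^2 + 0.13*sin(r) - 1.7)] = -(4.8238*sin(r) + 0.1157)*cos(r)/(2.71*sin(r)^2 + 0.13*sin(r) - 1.7)^2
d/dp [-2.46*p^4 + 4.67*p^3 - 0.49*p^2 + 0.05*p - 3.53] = -9.84*p^3 + 14.01*p^2 - 0.98*p + 0.05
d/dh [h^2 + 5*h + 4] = 2*h + 5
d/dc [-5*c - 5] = -5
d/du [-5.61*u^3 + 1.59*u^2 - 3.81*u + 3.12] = -16.83*u^2 + 3.18*u - 3.81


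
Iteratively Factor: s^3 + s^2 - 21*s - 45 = (s - 5)*(s^2 + 6*s + 9) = (s - 5)*(s + 3)*(s + 3)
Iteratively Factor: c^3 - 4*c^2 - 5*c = (c)*(c^2 - 4*c - 5) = c*(c + 1)*(c - 5)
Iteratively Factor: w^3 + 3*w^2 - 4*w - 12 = (w + 2)*(w^2 + w - 6) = (w + 2)*(w + 3)*(w - 2)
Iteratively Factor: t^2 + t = (t)*(t + 1)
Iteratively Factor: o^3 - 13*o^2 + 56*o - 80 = (o - 4)*(o^2 - 9*o + 20) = (o - 5)*(o - 4)*(o - 4)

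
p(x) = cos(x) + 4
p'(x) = -sin(x)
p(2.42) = 3.25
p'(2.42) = -0.66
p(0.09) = 5.00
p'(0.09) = -0.09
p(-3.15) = 3.00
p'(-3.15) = -0.01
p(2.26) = 3.36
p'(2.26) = -0.77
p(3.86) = 3.25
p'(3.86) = 0.66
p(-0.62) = 4.81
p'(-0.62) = 0.58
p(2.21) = 3.40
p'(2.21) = -0.80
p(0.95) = 4.58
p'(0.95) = -0.81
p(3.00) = 3.01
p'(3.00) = -0.14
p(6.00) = 4.96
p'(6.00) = 0.28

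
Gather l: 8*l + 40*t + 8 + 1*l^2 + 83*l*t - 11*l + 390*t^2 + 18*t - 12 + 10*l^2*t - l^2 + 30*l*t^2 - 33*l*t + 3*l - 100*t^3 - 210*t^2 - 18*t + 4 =10*l^2*t + l*(30*t^2 + 50*t) - 100*t^3 + 180*t^2 + 40*t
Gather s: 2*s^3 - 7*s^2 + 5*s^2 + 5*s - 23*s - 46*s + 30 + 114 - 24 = 2*s^3 - 2*s^2 - 64*s + 120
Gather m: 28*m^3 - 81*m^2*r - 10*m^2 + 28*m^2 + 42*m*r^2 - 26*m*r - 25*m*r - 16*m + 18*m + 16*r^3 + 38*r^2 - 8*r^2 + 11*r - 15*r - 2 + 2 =28*m^3 + m^2*(18 - 81*r) + m*(42*r^2 - 51*r + 2) + 16*r^3 + 30*r^2 - 4*r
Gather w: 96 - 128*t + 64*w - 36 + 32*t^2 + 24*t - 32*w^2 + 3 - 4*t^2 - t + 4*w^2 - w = 28*t^2 - 105*t - 28*w^2 + 63*w + 63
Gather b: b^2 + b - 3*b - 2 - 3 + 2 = b^2 - 2*b - 3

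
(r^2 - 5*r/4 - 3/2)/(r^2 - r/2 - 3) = (4*r + 3)/(2*(2*r + 3))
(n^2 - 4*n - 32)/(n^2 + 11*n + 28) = (n - 8)/(n + 7)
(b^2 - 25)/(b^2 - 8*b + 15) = (b + 5)/(b - 3)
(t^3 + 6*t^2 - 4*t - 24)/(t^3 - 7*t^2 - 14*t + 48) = (t^2 + 8*t + 12)/(t^2 - 5*t - 24)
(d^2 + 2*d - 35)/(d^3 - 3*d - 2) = (-d^2 - 2*d + 35)/(-d^3 + 3*d + 2)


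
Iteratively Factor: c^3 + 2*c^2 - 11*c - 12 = (c + 4)*(c^2 - 2*c - 3) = (c + 1)*(c + 4)*(c - 3)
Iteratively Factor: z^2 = (z)*(z)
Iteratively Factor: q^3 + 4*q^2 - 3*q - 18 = (q - 2)*(q^2 + 6*q + 9) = (q - 2)*(q + 3)*(q + 3)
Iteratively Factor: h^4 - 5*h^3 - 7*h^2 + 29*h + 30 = (h - 3)*(h^3 - 2*h^2 - 13*h - 10) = (h - 5)*(h - 3)*(h^2 + 3*h + 2) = (h - 5)*(h - 3)*(h + 2)*(h + 1)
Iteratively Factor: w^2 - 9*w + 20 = (w - 4)*(w - 5)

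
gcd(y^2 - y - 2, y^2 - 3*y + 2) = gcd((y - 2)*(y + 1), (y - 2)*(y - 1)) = y - 2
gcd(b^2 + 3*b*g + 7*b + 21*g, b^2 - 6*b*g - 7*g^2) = 1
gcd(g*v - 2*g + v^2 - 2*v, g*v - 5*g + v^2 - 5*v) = g + v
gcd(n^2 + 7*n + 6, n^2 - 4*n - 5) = n + 1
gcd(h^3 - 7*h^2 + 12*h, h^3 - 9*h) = h^2 - 3*h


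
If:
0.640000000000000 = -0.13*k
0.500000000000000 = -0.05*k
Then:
No Solution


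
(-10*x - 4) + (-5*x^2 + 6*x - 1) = -5*x^2 - 4*x - 5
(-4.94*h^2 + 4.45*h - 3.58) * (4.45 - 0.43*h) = 2.1242*h^3 - 23.8965*h^2 + 21.3419*h - 15.931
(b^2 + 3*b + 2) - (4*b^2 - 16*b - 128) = -3*b^2 + 19*b + 130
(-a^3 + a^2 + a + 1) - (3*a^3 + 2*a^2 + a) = -4*a^3 - a^2 + 1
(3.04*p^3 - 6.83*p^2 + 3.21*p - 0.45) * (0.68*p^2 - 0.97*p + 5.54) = 2.0672*p^5 - 7.5932*p^4 + 25.6495*p^3 - 41.2579*p^2 + 18.2199*p - 2.493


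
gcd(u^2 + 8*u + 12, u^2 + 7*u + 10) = u + 2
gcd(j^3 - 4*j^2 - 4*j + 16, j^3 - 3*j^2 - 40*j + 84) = j - 2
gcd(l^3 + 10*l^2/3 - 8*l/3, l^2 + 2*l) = l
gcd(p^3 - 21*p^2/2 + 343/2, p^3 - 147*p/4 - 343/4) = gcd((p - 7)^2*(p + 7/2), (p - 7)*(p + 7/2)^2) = p^2 - 7*p/2 - 49/2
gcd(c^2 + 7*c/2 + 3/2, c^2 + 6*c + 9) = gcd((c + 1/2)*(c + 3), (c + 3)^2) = c + 3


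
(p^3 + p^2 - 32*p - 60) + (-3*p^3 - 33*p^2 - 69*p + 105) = -2*p^3 - 32*p^2 - 101*p + 45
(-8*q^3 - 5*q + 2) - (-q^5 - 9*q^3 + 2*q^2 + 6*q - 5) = q^5 + q^3 - 2*q^2 - 11*q + 7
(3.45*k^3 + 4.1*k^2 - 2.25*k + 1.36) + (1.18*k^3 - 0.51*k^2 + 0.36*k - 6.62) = 4.63*k^3 + 3.59*k^2 - 1.89*k - 5.26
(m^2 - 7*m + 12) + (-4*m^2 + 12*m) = -3*m^2 + 5*m + 12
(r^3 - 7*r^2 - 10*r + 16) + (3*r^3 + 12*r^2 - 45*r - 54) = 4*r^3 + 5*r^2 - 55*r - 38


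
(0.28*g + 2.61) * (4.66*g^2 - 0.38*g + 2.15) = 1.3048*g^3 + 12.0562*g^2 - 0.3898*g + 5.6115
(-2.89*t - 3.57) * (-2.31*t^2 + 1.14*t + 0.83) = 6.6759*t^3 + 4.9521*t^2 - 6.4685*t - 2.9631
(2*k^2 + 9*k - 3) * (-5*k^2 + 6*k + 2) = -10*k^4 - 33*k^3 + 73*k^2 - 6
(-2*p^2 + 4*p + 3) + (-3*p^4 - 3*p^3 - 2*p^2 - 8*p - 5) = -3*p^4 - 3*p^3 - 4*p^2 - 4*p - 2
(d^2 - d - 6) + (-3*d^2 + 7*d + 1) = -2*d^2 + 6*d - 5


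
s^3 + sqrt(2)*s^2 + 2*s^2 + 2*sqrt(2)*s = s*(s + 2)*(s + sqrt(2))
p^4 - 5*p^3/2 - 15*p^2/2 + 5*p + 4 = (p - 4)*(p - 1)*(p + 1/2)*(p + 2)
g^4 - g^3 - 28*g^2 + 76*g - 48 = (g - 4)*(g - 2)*(g - 1)*(g + 6)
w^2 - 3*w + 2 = (w - 2)*(w - 1)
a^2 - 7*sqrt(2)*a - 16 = (a - 8*sqrt(2))*(a + sqrt(2))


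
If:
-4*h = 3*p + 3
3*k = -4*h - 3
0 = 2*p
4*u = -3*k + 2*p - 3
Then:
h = -3/4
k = 0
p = 0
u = -3/4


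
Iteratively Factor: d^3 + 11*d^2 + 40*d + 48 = (d + 4)*(d^2 + 7*d + 12) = (d + 4)^2*(d + 3)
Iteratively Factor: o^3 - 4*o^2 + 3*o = (o - 3)*(o^2 - o) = o*(o - 3)*(o - 1)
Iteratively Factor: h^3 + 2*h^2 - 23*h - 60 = (h - 5)*(h^2 + 7*h + 12) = (h - 5)*(h + 4)*(h + 3)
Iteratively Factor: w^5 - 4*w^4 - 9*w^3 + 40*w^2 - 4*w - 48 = (w - 2)*(w^4 - 2*w^3 - 13*w^2 + 14*w + 24) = (w - 4)*(w - 2)*(w^3 + 2*w^2 - 5*w - 6) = (w - 4)*(w - 2)^2*(w^2 + 4*w + 3) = (w - 4)*(w - 2)^2*(w + 3)*(w + 1)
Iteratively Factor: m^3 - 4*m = (m + 2)*(m^2 - 2*m) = m*(m + 2)*(m - 2)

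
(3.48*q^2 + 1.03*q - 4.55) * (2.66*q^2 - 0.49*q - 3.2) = 9.2568*q^4 + 1.0346*q^3 - 23.7437*q^2 - 1.0665*q + 14.56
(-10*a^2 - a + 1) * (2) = -20*a^2 - 2*a + 2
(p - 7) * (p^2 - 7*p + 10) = p^3 - 14*p^2 + 59*p - 70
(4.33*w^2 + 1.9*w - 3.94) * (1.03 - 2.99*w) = -12.9467*w^3 - 1.2211*w^2 + 13.7376*w - 4.0582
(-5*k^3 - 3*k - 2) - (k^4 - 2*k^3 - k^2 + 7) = -k^4 - 3*k^3 + k^2 - 3*k - 9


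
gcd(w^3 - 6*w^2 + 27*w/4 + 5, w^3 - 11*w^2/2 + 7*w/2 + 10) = w^2 - 13*w/2 + 10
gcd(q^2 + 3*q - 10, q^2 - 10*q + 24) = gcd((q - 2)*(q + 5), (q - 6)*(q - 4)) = 1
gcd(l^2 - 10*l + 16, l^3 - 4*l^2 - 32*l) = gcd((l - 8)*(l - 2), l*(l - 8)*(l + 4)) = l - 8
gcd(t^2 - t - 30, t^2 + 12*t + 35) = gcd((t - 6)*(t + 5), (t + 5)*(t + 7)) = t + 5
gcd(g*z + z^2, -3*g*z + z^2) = z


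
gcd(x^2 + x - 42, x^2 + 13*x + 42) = x + 7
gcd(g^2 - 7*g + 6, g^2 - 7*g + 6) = g^2 - 7*g + 6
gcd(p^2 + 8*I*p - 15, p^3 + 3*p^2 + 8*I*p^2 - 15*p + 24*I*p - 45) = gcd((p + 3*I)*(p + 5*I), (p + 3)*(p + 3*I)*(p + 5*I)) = p^2 + 8*I*p - 15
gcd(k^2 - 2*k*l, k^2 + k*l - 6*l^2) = k - 2*l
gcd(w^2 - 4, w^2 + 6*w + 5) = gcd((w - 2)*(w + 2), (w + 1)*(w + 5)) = 1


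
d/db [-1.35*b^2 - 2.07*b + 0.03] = -2.7*b - 2.07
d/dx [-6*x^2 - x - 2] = -12*x - 1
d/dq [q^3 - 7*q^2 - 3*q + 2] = 3*q^2 - 14*q - 3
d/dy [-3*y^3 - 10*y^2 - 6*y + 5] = -9*y^2 - 20*y - 6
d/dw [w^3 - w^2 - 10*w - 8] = 3*w^2 - 2*w - 10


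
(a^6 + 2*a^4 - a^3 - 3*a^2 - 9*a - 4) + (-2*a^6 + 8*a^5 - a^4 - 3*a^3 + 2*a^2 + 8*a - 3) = -a^6 + 8*a^5 + a^4 - 4*a^3 - a^2 - a - 7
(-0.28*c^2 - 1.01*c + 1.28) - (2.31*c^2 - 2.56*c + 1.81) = -2.59*c^2 + 1.55*c - 0.53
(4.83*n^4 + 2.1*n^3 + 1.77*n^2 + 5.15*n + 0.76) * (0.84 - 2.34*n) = -11.3022*n^5 - 0.8568*n^4 - 2.3778*n^3 - 10.5642*n^2 + 2.5476*n + 0.6384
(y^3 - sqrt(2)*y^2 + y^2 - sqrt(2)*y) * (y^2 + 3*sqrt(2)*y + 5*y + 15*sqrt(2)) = y^5 + 2*sqrt(2)*y^4 + 6*y^4 - y^3 + 12*sqrt(2)*y^3 - 36*y^2 + 10*sqrt(2)*y^2 - 30*y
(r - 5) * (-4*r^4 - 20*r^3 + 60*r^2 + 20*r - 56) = -4*r^5 + 160*r^3 - 280*r^2 - 156*r + 280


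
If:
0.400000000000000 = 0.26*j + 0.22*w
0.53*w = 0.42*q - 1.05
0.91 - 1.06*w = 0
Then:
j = 0.81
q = 3.58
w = 0.86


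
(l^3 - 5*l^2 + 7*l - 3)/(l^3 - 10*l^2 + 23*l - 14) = (l^2 - 4*l + 3)/(l^2 - 9*l + 14)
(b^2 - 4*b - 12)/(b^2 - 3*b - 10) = (b - 6)/(b - 5)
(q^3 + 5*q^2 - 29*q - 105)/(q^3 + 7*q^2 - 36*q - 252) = (q^2 - 2*q - 15)/(q^2 - 36)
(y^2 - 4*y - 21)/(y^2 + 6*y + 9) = (y - 7)/(y + 3)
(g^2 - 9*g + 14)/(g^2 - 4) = (g - 7)/(g + 2)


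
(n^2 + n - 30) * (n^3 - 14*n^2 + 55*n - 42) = n^5 - 13*n^4 + 11*n^3 + 433*n^2 - 1692*n + 1260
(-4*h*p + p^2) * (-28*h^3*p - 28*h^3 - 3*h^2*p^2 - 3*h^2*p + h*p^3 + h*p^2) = 112*h^4*p^2 + 112*h^4*p - 16*h^3*p^3 - 16*h^3*p^2 - 7*h^2*p^4 - 7*h^2*p^3 + h*p^5 + h*p^4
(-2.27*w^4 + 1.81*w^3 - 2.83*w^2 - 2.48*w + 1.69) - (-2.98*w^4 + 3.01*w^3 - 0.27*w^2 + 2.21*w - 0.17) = 0.71*w^4 - 1.2*w^3 - 2.56*w^2 - 4.69*w + 1.86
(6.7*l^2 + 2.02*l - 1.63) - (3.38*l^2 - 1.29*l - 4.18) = 3.32*l^2 + 3.31*l + 2.55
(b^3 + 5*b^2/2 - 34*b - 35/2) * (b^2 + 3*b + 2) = b^5 + 11*b^4/2 - 49*b^3/2 - 229*b^2/2 - 241*b/2 - 35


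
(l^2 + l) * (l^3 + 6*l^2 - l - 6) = l^5 + 7*l^4 + 5*l^3 - 7*l^2 - 6*l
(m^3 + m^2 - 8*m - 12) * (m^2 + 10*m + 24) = m^5 + 11*m^4 + 26*m^3 - 68*m^2 - 312*m - 288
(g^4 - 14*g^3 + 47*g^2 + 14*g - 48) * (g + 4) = g^5 - 10*g^4 - 9*g^3 + 202*g^2 + 8*g - 192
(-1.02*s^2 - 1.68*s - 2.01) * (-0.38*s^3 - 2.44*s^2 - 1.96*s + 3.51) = 0.3876*s^5 + 3.1272*s^4 + 6.8622*s^3 + 4.617*s^2 - 1.9572*s - 7.0551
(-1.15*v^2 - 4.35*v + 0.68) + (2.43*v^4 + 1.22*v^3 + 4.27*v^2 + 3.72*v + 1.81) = 2.43*v^4 + 1.22*v^3 + 3.12*v^2 - 0.629999999999999*v + 2.49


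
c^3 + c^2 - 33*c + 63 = (c - 3)^2*(c + 7)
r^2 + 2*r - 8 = (r - 2)*(r + 4)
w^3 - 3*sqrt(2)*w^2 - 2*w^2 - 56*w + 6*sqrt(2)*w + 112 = (w - 2)*(w - 7*sqrt(2))*(w + 4*sqrt(2))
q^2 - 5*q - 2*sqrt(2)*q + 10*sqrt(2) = (q - 5)*(q - 2*sqrt(2))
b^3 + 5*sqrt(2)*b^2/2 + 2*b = b*(b + sqrt(2)/2)*(b + 2*sqrt(2))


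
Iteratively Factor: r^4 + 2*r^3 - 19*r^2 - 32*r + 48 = (r + 4)*(r^3 - 2*r^2 - 11*r + 12) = (r - 4)*(r + 4)*(r^2 + 2*r - 3) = (r - 4)*(r - 1)*(r + 4)*(r + 3)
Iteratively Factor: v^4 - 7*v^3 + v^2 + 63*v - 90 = (v + 3)*(v^3 - 10*v^2 + 31*v - 30) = (v - 3)*(v + 3)*(v^2 - 7*v + 10) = (v - 3)*(v - 2)*(v + 3)*(v - 5)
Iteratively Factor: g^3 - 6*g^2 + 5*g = (g - 1)*(g^2 - 5*g) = (g - 5)*(g - 1)*(g)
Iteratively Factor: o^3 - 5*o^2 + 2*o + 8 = (o + 1)*(o^2 - 6*o + 8) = (o - 2)*(o + 1)*(o - 4)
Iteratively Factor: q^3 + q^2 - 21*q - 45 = (q - 5)*(q^2 + 6*q + 9) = (q - 5)*(q + 3)*(q + 3)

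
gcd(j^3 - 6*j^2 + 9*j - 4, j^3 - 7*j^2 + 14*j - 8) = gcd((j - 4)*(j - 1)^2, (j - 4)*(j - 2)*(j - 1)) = j^2 - 5*j + 4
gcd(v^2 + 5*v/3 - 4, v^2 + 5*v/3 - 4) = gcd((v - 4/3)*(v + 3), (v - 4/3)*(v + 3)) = v^2 + 5*v/3 - 4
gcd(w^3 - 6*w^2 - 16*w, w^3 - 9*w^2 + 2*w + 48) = w^2 - 6*w - 16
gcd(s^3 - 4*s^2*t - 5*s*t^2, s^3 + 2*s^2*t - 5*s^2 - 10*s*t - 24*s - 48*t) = 1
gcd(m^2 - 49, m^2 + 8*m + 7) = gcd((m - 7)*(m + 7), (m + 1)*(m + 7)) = m + 7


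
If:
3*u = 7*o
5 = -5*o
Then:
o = -1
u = -7/3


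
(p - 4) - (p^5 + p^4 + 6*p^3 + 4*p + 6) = -p^5 - p^4 - 6*p^3 - 3*p - 10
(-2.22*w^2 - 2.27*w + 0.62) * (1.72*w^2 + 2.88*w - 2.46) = -3.8184*w^4 - 10.298*w^3 - 0.0099999999999989*w^2 + 7.3698*w - 1.5252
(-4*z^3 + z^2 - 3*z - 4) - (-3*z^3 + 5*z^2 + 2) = -z^3 - 4*z^2 - 3*z - 6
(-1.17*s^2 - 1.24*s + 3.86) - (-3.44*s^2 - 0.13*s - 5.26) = 2.27*s^2 - 1.11*s + 9.12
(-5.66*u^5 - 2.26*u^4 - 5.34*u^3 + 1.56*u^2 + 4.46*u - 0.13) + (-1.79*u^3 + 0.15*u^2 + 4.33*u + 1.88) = -5.66*u^5 - 2.26*u^4 - 7.13*u^3 + 1.71*u^2 + 8.79*u + 1.75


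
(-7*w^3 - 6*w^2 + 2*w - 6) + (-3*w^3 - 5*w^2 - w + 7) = -10*w^3 - 11*w^2 + w + 1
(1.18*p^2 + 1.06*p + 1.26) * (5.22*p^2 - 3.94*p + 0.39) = 6.1596*p^4 + 0.884*p^3 + 2.861*p^2 - 4.551*p + 0.4914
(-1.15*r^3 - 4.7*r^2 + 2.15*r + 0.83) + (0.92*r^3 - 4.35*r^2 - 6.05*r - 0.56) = -0.23*r^3 - 9.05*r^2 - 3.9*r + 0.27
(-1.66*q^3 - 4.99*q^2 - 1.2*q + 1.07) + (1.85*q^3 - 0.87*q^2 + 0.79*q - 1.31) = 0.19*q^3 - 5.86*q^2 - 0.41*q - 0.24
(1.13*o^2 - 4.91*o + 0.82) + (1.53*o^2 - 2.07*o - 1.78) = 2.66*o^2 - 6.98*o - 0.96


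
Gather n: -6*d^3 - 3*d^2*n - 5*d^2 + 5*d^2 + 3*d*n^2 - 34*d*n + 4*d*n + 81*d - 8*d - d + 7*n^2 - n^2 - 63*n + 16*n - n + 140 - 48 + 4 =-6*d^3 + 72*d + n^2*(3*d + 6) + n*(-3*d^2 - 30*d - 48) + 96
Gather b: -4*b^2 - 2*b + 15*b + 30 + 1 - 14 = -4*b^2 + 13*b + 17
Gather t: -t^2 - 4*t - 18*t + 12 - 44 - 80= -t^2 - 22*t - 112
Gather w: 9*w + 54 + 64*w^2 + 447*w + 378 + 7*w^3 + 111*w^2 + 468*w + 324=7*w^3 + 175*w^2 + 924*w + 756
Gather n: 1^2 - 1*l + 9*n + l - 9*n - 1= 0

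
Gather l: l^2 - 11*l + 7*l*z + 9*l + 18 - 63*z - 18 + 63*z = l^2 + l*(7*z - 2)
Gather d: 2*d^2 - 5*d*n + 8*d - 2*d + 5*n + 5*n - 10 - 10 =2*d^2 + d*(6 - 5*n) + 10*n - 20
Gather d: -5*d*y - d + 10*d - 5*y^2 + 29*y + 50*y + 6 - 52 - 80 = d*(9 - 5*y) - 5*y^2 + 79*y - 126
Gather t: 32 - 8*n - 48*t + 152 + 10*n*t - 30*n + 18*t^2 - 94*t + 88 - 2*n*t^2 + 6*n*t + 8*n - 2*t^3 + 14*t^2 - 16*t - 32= -30*n - 2*t^3 + t^2*(32 - 2*n) + t*(16*n - 158) + 240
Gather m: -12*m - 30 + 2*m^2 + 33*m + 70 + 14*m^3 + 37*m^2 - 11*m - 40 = 14*m^3 + 39*m^2 + 10*m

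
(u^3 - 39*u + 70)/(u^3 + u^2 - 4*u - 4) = (u^2 + 2*u - 35)/(u^2 + 3*u + 2)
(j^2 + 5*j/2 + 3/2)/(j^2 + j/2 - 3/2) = (j + 1)/(j - 1)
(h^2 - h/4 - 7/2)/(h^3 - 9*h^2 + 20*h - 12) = (h + 7/4)/(h^2 - 7*h + 6)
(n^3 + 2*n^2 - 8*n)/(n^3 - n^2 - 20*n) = (n - 2)/(n - 5)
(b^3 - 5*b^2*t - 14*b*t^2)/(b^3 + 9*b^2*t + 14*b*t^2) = (b - 7*t)/(b + 7*t)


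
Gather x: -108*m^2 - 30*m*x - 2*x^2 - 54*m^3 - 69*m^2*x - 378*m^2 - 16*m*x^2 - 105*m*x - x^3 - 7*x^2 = -54*m^3 - 486*m^2 - x^3 + x^2*(-16*m - 9) + x*(-69*m^2 - 135*m)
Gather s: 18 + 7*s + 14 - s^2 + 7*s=-s^2 + 14*s + 32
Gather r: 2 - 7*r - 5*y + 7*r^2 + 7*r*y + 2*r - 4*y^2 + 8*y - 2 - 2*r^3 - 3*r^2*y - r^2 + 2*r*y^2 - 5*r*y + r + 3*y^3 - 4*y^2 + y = -2*r^3 + r^2*(6 - 3*y) + r*(2*y^2 + 2*y - 4) + 3*y^3 - 8*y^2 + 4*y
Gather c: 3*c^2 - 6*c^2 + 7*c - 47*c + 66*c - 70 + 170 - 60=-3*c^2 + 26*c + 40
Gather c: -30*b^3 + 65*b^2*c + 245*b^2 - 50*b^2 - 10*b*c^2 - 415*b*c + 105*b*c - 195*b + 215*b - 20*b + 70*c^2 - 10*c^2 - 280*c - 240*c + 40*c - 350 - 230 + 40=-30*b^3 + 195*b^2 + c^2*(60 - 10*b) + c*(65*b^2 - 310*b - 480) - 540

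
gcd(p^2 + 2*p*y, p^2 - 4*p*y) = p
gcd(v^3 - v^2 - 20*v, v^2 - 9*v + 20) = v - 5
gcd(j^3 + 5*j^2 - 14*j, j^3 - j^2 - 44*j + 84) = j^2 + 5*j - 14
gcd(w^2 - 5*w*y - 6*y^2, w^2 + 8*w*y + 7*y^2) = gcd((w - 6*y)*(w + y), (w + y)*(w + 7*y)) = w + y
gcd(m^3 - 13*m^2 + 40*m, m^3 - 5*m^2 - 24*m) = m^2 - 8*m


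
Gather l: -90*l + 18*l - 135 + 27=-72*l - 108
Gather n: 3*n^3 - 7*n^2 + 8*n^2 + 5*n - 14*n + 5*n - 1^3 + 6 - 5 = 3*n^3 + n^2 - 4*n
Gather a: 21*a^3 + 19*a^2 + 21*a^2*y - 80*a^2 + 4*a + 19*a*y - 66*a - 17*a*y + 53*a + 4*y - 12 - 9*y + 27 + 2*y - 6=21*a^3 + a^2*(21*y - 61) + a*(2*y - 9) - 3*y + 9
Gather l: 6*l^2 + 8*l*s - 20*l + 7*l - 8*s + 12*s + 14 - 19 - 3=6*l^2 + l*(8*s - 13) + 4*s - 8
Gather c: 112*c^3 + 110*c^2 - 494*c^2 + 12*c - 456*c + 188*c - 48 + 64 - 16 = 112*c^3 - 384*c^2 - 256*c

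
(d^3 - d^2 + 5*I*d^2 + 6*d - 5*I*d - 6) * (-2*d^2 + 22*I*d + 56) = -2*d^5 + 2*d^4 + 12*I*d^4 - 66*d^3 - 12*I*d^3 + 66*d^2 + 412*I*d^2 + 336*d - 412*I*d - 336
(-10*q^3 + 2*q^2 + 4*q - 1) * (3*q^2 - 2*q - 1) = -30*q^5 + 26*q^4 + 18*q^3 - 13*q^2 - 2*q + 1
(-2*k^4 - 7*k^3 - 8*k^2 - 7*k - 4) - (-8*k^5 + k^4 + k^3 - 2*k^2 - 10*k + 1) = 8*k^5 - 3*k^4 - 8*k^3 - 6*k^2 + 3*k - 5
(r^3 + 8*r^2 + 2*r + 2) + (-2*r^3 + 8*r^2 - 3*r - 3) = -r^3 + 16*r^2 - r - 1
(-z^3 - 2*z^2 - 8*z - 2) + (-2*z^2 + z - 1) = -z^3 - 4*z^2 - 7*z - 3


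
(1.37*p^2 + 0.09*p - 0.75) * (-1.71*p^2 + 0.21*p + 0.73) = -2.3427*p^4 + 0.1338*p^3 + 2.3015*p^2 - 0.0918*p - 0.5475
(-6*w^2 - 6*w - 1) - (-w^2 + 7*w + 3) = -5*w^2 - 13*w - 4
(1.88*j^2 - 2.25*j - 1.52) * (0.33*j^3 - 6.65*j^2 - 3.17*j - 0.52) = 0.6204*j^5 - 13.2445*j^4 + 8.5013*j^3 + 16.2629*j^2 + 5.9884*j + 0.7904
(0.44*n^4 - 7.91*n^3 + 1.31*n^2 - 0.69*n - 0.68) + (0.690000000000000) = 0.44*n^4 - 7.91*n^3 + 1.31*n^2 - 0.69*n + 0.0099999999999999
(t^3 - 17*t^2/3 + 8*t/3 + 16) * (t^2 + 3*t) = t^5 - 8*t^4/3 - 43*t^3/3 + 24*t^2 + 48*t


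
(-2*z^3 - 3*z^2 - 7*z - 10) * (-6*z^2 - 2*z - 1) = 12*z^5 + 22*z^4 + 50*z^3 + 77*z^2 + 27*z + 10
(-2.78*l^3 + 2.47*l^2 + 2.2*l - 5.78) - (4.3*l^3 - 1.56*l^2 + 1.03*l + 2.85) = -7.08*l^3 + 4.03*l^2 + 1.17*l - 8.63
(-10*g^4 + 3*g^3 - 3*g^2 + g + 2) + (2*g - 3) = -10*g^4 + 3*g^3 - 3*g^2 + 3*g - 1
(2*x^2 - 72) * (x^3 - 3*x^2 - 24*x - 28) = 2*x^5 - 6*x^4 - 120*x^3 + 160*x^2 + 1728*x + 2016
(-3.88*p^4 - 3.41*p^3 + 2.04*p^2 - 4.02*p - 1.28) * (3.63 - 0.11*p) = 0.4268*p^5 - 13.7093*p^4 - 12.6027*p^3 + 7.8474*p^2 - 14.4518*p - 4.6464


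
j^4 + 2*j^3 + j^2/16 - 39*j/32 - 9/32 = (j - 3/4)*(j + 1/4)*(j + 1)*(j + 3/2)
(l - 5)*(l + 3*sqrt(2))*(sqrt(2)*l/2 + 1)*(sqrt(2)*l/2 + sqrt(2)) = l^4/2 - 3*l^3/2 + 2*sqrt(2)*l^3 - 6*sqrt(2)*l^2 - 2*l^2 - 20*sqrt(2)*l - 9*l - 30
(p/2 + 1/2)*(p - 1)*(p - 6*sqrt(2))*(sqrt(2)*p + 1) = sqrt(2)*p^4/2 - 11*p^3/2 - 7*sqrt(2)*p^2/2 + 11*p/2 + 3*sqrt(2)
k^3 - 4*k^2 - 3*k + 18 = (k - 3)^2*(k + 2)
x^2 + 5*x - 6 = (x - 1)*(x + 6)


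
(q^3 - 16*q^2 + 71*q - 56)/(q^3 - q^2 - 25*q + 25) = (q^2 - 15*q + 56)/(q^2 - 25)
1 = 1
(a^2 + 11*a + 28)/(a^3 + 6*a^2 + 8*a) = (a + 7)/(a*(a + 2))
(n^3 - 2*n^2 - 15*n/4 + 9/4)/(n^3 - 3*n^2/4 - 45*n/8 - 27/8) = 2*(2*n - 1)/(4*n + 3)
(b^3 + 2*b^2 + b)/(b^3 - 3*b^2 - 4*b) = (b + 1)/(b - 4)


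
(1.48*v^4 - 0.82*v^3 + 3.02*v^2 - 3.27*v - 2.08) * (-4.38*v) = -6.4824*v^5 + 3.5916*v^4 - 13.2276*v^3 + 14.3226*v^2 + 9.1104*v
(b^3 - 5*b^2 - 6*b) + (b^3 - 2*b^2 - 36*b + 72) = 2*b^3 - 7*b^2 - 42*b + 72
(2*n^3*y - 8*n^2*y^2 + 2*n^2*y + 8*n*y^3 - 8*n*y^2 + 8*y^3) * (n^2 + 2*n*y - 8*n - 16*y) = 2*n^5*y - 4*n^4*y^2 - 14*n^4*y - 8*n^3*y^3 + 28*n^3*y^2 - 16*n^3*y + 16*n^2*y^4 + 56*n^2*y^3 + 32*n^2*y^2 - 112*n*y^4 + 64*n*y^3 - 128*y^4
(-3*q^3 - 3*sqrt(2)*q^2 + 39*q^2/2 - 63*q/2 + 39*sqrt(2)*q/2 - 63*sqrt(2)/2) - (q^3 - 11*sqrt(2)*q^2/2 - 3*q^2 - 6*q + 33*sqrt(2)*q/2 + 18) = -4*q^3 + 5*sqrt(2)*q^2/2 + 45*q^2/2 - 51*q/2 + 3*sqrt(2)*q - 63*sqrt(2)/2 - 18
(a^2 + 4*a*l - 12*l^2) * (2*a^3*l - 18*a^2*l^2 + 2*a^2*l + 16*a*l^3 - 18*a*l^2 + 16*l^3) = 2*a^5*l - 10*a^4*l^2 + 2*a^4*l - 80*a^3*l^3 - 10*a^3*l^2 + 280*a^2*l^4 - 80*a^2*l^3 - 192*a*l^5 + 280*a*l^4 - 192*l^5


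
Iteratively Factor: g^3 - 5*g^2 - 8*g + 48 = (g - 4)*(g^2 - g - 12) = (g - 4)^2*(g + 3)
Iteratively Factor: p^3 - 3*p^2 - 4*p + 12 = (p + 2)*(p^2 - 5*p + 6) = (p - 2)*(p + 2)*(p - 3)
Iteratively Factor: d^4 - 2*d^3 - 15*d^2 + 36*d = (d)*(d^3 - 2*d^2 - 15*d + 36) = d*(d - 3)*(d^2 + d - 12) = d*(d - 3)*(d + 4)*(d - 3)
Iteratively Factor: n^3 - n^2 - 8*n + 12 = (n - 2)*(n^2 + n - 6) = (n - 2)*(n + 3)*(n - 2)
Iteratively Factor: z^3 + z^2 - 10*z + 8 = (z - 2)*(z^2 + 3*z - 4) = (z - 2)*(z + 4)*(z - 1)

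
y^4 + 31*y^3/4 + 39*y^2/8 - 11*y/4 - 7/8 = (y - 1/2)*(y + 1/4)*(y + 1)*(y + 7)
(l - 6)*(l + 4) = l^2 - 2*l - 24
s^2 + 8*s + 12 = (s + 2)*(s + 6)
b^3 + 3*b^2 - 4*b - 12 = (b - 2)*(b + 2)*(b + 3)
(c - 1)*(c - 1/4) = c^2 - 5*c/4 + 1/4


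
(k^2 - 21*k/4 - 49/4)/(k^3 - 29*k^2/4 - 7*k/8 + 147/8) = 2*(4*k + 7)/(8*k^2 - 2*k - 21)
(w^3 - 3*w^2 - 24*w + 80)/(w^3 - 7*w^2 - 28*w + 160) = (w - 4)/(w - 8)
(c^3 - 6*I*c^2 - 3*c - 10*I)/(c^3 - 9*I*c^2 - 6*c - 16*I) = (c - 5*I)/(c - 8*I)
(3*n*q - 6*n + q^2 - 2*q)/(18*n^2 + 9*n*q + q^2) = (q - 2)/(6*n + q)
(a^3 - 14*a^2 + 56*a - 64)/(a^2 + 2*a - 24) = (a^2 - 10*a + 16)/(a + 6)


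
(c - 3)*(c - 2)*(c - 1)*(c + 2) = c^4 - 4*c^3 - c^2 + 16*c - 12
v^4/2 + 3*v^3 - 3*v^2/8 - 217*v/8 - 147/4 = (v/2 + 1)*(v - 3)*(v + 7/2)^2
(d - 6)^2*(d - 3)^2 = d^4 - 18*d^3 + 117*d^2 - 324*d + 324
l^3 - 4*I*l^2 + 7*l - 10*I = (l - 5*I)*(l - I)*(l + 2*I)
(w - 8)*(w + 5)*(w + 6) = w^3 + 3*w^2 - 58*w - 240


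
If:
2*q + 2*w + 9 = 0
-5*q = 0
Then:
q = 0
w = -9/2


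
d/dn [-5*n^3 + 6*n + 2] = 6 - 15*n^2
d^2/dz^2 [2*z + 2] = 0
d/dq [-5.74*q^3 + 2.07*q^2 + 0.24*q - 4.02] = -17.22*q^2 + 4.14*q + 0.24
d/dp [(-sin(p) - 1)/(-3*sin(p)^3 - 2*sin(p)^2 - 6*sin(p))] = -(6*sin(p)^3 + 11*sin(p)^2 + 4*sin(p) + 6)*cos(p)/((3*sin(p)^2 + 2*sin(p) + 6)^2*sin(p)^2)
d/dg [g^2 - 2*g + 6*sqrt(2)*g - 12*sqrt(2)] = 2*g - 2 + 6*sqrt(2)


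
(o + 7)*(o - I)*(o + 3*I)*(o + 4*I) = o^4 + 7*o^3 + 6*I*o^3 - 5*o^2 + 42*I*o^2 - 35*o + 12*I*o + 84*I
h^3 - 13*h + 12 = (h - 3)*(h - 1)*(h + 4)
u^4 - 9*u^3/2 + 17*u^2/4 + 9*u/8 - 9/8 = (u - 3)*(u - 3/2)*(u - 1/2)*(u + 1/2)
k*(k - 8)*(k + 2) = k^3 - 6*k^2 - 16*k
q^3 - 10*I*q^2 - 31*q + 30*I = (q - 5*I)*(q - 3*I)*(q - 2*I)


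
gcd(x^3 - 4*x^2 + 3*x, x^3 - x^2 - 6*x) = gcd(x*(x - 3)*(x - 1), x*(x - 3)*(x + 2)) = x^2 - 3*x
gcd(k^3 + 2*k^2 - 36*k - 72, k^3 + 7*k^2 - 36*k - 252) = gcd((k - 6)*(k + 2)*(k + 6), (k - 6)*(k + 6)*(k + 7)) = k^2 - 36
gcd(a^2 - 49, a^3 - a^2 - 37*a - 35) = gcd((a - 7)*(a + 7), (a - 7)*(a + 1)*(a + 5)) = a - 7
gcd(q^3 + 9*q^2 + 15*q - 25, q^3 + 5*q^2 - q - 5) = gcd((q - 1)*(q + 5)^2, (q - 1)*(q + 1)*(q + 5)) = q^2 + 4*q - 5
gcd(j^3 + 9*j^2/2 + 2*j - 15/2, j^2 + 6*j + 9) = j + 3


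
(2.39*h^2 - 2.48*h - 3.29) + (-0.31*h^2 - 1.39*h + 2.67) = 2.08*h^2 - 3.87*h - 0.62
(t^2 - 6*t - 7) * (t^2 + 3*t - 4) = t^4 - 3*t^3 - 29*t^2 + 3*t + 28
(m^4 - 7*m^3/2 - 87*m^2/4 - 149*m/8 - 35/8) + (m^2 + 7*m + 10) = m^4 - 7*m^3/2 - 83*m^2/4 - 93*m/8 + 45/8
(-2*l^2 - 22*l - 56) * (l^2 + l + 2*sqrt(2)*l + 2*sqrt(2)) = -2*l^4 - 24*l^3 - 4*sqrt(2)*l^3 - 78*l^2 - 48*sqrt(2)*l^2 - 156*sqrt(2)*l - 56*l - 112*sqrt(2)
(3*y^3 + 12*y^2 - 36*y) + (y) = 3*y^3 + 12*y^2 - 35*y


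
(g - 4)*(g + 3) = g^2 - g - 12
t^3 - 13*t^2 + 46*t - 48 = (t - 8)*(t - 3)*(t - 2)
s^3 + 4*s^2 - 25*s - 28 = (s - 4)*(s + 1)*(s + 7)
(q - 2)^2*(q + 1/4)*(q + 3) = q^4 - 3*q^3/4 - 33*q^2/4 + 10*q + 3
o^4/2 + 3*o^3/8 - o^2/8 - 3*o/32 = o*(o/2 + 1/4)*(o - 1/2)*(o + 3/4)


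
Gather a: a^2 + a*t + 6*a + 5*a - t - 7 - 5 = a^2 + a*(t + 11) - t - 12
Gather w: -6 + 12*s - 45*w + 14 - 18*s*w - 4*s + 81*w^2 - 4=8*s + 81*w^2 + w*(-18*s - 45) + 4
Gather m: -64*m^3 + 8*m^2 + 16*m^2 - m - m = -64*m^3 + 24*m^2 - 2*m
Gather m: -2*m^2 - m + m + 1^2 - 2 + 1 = -2*m^2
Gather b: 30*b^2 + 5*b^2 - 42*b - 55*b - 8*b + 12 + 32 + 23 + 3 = 35*b^2 - 105*b + 70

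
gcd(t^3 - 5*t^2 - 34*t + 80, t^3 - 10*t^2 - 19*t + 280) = t^2 - 3*t - 40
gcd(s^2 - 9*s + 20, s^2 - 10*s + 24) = s - 4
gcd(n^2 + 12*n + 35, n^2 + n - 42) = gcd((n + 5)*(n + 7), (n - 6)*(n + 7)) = n + 7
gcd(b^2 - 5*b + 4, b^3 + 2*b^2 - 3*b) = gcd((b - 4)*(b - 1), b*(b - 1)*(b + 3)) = b - 1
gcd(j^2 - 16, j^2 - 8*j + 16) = j - 4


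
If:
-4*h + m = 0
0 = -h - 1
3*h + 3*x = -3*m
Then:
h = -1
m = -4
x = 5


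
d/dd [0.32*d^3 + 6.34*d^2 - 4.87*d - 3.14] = 0.96*d^2 + 12.68*d - 4.87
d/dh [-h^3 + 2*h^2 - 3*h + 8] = -3*h^2 + 4*h - 3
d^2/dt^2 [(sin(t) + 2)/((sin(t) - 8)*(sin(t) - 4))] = (-sin(t)^5 - 20*sin(t)^4 + 266*sin(t)^3 - 404*sin(t)^2 - 2128*sin(t) + 1216)/((sin(t) - 8)^3*(sin(t) - 4)^3)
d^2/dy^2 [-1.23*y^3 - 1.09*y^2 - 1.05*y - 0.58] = -7.38*y - 2.18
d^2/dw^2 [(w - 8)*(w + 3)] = 2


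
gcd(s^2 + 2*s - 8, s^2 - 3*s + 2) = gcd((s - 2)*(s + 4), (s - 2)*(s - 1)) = s - 2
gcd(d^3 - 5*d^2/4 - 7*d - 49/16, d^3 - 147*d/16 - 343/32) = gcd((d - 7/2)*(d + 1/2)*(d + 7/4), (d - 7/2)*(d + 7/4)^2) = d^2 - 7*d/4 - 49/8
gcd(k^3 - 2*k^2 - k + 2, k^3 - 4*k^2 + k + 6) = k^2 - k - 2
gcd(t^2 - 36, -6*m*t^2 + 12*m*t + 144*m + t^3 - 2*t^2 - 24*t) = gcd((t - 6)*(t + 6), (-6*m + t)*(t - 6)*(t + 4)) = t - 6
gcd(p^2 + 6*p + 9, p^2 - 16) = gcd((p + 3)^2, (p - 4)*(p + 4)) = 1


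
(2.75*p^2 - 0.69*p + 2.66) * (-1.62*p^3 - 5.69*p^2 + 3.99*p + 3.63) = -4.455*p^5 - 14.5297*p^4 + 10.5894*p^3 - 7.906*p^2 + 8.1087*p + 9.6558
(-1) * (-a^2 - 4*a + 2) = a^2 + 4*a - 2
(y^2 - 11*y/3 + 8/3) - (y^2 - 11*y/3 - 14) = 50/3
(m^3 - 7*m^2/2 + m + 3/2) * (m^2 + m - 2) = m^5 - 5*m^4/2 - 9*m^3/2 + 19*m^2/2 - m/2 - 3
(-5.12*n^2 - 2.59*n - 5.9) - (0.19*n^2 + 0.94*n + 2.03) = -5.31*n^2 - 3.53*n - 7.93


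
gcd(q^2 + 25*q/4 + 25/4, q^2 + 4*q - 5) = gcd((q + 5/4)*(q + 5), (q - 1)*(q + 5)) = q + 5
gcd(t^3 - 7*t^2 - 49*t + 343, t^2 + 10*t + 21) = t + 7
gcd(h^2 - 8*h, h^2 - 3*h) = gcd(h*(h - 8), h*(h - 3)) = h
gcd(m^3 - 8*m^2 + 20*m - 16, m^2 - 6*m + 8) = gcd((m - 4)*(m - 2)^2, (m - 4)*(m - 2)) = m^2 - 6*m + 8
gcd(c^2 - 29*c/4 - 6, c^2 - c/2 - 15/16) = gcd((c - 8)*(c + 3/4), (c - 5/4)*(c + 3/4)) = c + 3/4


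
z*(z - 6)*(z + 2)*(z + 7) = z^4 + 3*z^3 - 40*z^2 - 84*z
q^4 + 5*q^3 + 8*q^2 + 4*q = q*(q + 1)*(q + 2)^2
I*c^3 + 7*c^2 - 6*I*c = c*(c - 6*I)*(I*c + 1)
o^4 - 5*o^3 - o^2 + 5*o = o*(o - 5)*(o - 1)*(o + 1)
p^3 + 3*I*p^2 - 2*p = p*(p + I)*(p + 2*I)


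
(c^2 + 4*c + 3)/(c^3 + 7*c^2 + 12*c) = (c + 1)/(c*(c + 4))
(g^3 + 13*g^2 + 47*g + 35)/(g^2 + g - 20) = (g^2 + 8*g + 7)/(g - 4)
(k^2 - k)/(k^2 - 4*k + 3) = k/(k - 3)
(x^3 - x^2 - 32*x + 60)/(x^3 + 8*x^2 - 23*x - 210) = (x - 2)/(x + 7)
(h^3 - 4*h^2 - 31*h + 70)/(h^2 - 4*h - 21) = (h^2 + 3*h - 10)/(h + 3)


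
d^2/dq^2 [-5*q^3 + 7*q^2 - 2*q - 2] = 14 - 30*q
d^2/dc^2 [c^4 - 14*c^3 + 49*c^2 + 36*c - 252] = 12*c^2 - 84*c + 98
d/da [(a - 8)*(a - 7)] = 2*a - 15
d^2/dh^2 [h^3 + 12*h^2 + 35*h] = 6*h + 24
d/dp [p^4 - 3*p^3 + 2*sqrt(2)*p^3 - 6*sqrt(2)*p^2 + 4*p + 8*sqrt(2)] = 4*p^3 - 9*p^2 + 6*sqrt(2)*p^2 - 12*sqrt(2)*p + 4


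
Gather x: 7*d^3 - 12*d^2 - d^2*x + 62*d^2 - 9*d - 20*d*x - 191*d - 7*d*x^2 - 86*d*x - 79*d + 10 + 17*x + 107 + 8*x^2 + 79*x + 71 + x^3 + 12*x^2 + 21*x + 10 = 7*d^3 + 50*d^2 - 279*d + x^3 + x^2*(20 - 7*d) + x*(-d^2 - 106*d + 117) + 198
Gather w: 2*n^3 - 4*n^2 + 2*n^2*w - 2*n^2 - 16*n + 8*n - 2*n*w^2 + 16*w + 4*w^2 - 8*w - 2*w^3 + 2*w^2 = 2*n^3 - 6*n^2 - 8*n - 2*w^3 + w^2*(6 - 2*n) + w*(2*n^2 + 8)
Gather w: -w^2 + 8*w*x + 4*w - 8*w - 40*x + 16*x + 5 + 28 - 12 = -w^2 + w*(8*x - 4) - 24*x + 21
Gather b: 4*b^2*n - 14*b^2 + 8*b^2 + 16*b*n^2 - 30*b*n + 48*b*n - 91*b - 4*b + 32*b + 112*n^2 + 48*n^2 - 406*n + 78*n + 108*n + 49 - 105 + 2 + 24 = b^2*(4*n - 6) + b*(16*n^2 + 18*n - 63) + 160*n^2 - 220*n - 30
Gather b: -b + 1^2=1 - b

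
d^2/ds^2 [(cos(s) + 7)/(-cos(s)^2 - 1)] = (-8*(cos(s) + 7)*sin(s)^2*cos(s)^2 + (cos(s)^2 + 1)^2*cos(s) - 2*(cos(s)^2 + 1)*(7*cos(2*s) + cos(3*s)))/(cos(s)^2 + 1)^3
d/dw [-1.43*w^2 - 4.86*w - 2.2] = -2.86*w - 4.86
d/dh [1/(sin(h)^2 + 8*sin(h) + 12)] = -2*(sin(h) + 4)*cos(h)/(sin(h)^2 + 8*sin(h) + 12)^2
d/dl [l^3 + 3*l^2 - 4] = 3*l*(l + 2)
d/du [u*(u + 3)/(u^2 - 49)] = (-3*u^2 - 98*u - 147)/(u^4 - 98*u^2 + 2401)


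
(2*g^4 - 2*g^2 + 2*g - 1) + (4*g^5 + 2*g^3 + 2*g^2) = 4*g^5 + 2*g^4 + 2*g^3 + 2*g - 1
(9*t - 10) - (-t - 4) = 10*t - 6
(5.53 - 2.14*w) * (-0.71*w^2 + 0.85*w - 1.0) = 1.5194*w^3 - 5.7453*w^2 + 6.8405*w - 5.53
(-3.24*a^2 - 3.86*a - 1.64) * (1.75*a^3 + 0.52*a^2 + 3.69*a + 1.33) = -5.67*a^5 - 8.4398*a^4 - 16.8328*a^3 - 19.4054*a^2 - 11.1854*a - 2.1812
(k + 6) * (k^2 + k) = k^3 + 7*k^2 + 6*k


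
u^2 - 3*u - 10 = (u - 5)*(u + 2)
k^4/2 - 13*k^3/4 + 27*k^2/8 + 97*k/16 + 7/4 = (k/2 + 1/4)*(k - 4)*(k - 7/2)*(k + 1/2)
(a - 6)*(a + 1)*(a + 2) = a^3 - 3*a^2 - 16*a - 12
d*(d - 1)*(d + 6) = d^3 + 5*d^2 - 6*d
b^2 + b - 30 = (b - 5)*(b + 6)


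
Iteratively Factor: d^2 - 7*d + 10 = (d - 5)*(d - 2)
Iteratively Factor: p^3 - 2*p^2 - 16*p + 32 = (p + 4)*(p^2 - 6*p + 8) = (p - 2)*(p + 4)*(p - 4)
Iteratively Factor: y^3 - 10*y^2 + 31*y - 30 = (y - 5)*(y^2 - 5*y + 6) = (y - 5)*(y - 3)*(y - 2)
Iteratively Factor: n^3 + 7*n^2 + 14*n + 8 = (n + 4)*(n^2 + 3*n + 2) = (n + 2)*(n + 4)*(n + 1)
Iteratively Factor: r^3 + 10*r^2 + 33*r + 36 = (r + 4)*(r^2 + 6*r + 9) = (r + 3)*(r + 4)*(r + 3)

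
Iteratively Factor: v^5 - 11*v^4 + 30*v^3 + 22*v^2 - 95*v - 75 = (v - 5)*(v^4 - 6*v^3 + 22*v + 15) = (v - 5)*(v - 3)*(v^3 - 3*v^2 - 9*v - 5) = (v - 5)*(v - 3)*(v + 1)*(v^2 - 4*v - 5) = (v - 5)^2*(v - 3)*(v + 1)*(v + 1)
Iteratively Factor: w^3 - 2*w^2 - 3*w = (w)*(w^2 - 2*w - 3) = w*(w - 3)*(w + 1)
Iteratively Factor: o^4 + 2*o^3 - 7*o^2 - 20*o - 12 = (o + 2)*(o^3 - 7*o - 6) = (o + 1)*(o + 2)*(o^2 - o - 6) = (o - 3)*(o + 1)*(o + 2)*(o + 2)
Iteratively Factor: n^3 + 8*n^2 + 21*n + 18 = (n + 2)*(n^2 + 6*n + 9) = (n + 2)*(n + 3)*(n + 3)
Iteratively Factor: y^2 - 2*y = (y - 2)*(y)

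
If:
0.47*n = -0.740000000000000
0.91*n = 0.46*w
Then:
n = -1.57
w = -3.11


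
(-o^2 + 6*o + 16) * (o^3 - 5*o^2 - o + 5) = -o^5 + 11*o^4 - 13*o^3 - 91*o^2 + 14*o + 80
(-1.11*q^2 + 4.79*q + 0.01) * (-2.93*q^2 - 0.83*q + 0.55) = 3.2523*q^4 - 13.1134*q^3 - 4.6155*q^2 + 2.6262*q + 0.0055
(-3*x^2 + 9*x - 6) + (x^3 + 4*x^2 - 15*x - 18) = x^3 + x^2 - 6*x - 24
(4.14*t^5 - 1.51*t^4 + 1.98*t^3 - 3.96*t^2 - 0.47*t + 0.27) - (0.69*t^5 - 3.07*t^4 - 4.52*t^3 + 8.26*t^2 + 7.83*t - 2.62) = 3.45*t^5 + 1.56*t^4 + 6.5*t^3 - 12.22*t^2 - 8.3*t + 2.89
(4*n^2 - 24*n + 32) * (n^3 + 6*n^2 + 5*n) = 4*n^5 - 92*n^3 + 72*n^2 + 160*n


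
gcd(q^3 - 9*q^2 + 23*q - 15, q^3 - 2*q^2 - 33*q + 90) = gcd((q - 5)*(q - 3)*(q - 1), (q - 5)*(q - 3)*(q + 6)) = q^2 - 8*q + 15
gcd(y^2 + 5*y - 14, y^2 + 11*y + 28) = y + 7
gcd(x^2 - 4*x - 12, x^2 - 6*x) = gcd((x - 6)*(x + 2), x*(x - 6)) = x - 6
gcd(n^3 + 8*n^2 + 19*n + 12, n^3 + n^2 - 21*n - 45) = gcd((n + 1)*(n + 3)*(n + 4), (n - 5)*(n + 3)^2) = n + 3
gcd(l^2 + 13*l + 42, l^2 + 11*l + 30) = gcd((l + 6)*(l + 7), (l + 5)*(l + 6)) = l + 6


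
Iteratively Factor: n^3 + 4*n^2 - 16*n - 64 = (n + 4)*(n^2 - 16) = (n + 4)^2*(n - 4)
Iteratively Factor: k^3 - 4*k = (k - 2)*(k^2 + 2*k) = (k - 2)*(k + 2)*(k)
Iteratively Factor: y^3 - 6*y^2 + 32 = (y - 4)*(y^2 - 2*y - 8) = (y - 4)^2*(y + 2)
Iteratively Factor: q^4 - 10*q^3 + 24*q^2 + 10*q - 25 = (q + 1)*(q^3 - 11*q^2 + 35*q - 25) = (q - 5)*(q + 1)*(q^2 - 6*q + 5) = (q - 5)^2*(q + 1)*(q - 1)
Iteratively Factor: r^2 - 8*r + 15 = (r - 5)*(r - 3)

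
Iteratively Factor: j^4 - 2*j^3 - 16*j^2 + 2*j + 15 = (j - 1)*(j^3 - j^2 - 17*j - 15) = (j - 1)*(j + 1)*(j^2 - 2*j - 15) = (j - 5)*(j - 1)*(j + 1)*(j + 3)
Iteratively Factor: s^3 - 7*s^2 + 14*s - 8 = (s - 1)*(s^2 - 6*s + 8) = (s - 2)*(s - 1)*(s - 4)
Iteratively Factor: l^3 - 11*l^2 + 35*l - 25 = (l - 1)*(l^2 - 10*l + 25) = (l - 5)*(l - 1)*(l - 5)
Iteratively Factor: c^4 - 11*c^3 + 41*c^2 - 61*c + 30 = (c - 2)*(c^3 - 9*c^2 + 23*c - 15) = (c - 2)*(c - 1)*(c^2 - 8*c + 15) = (c - 3)*(c - 2)*(c - 1)*(c - 5)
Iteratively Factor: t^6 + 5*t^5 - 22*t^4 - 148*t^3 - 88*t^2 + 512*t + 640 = (t + 4)*(t^5 + t^4 - 26*t^3 - 44*t^2 + 88*t + 160) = (t + 2)*(t + 4)*(t^4 - t^3 - 24*t^2 + 4*t + 80) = (t - 5)*(t + 2)*(t + 4)*(t^3 + 4*t^2 - 4*t - 16) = (t - 5)*(t - 2)*(t + 2)*(t + 4)*(t^2 + 6*t + 8) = (t - 5)*(t - 2)*(t + 2)*(t + 4)^2*(t + 2)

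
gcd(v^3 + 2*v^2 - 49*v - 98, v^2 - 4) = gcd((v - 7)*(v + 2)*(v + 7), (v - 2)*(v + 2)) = v + 2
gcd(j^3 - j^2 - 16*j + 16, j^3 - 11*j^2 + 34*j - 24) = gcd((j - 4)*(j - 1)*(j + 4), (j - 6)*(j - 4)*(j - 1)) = j^2 - 5*j + 4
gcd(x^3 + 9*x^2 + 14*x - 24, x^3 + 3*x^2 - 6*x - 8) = x + 4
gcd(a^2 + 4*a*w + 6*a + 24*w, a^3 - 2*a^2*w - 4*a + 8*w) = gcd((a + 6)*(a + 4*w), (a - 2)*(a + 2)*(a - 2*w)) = 1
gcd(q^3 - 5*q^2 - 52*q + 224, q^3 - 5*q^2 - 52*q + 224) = q^3 - 5*q^2 - 52*q + 224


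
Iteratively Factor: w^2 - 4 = (w - 2)*(w + 2)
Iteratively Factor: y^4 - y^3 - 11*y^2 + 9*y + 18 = (y + 1)*(y^3 - 2*y^2 - 9*y + 18) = (y - 2)*(y + 1)*(y^2 - 9) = (y - 2)*(y + 1)*(y + 3)*(y - 3)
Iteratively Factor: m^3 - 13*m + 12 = (m + 4)*(m^2 - 4*m + 3) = (m - 3)*(m + 4)*(m - 1)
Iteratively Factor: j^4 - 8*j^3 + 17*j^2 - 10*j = (j)*(j^3 - 8*j^2 + 17*j - 10) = j*(j - 1)*(j^2 - 7*j + 10) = j*(j - 5)*(j - 1)*(j - 2)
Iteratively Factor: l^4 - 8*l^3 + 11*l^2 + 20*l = (l)*(l^3 - 8*l^2 + 11*l + 20) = l*(l - 4)*(l^2 - 4*l - 5) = l*(l - 5)*(l - 4)*(l + 1)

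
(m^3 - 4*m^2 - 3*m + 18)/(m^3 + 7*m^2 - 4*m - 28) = (m^2 - 6*m + 9)/(m^2 + 5*m - 14)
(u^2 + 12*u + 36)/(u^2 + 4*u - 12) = (u + 6)/(u - 2)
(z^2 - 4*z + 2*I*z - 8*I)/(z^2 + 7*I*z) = (z^2 + 2*z*(-2 + I) - 8*I)/(z*(z + 7*I))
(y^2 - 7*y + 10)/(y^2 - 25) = (y - 2)/(y + 5)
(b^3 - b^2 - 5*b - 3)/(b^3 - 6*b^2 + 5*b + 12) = (b + 1)/(b - 4)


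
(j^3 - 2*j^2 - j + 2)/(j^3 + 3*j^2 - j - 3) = (j - 2)/(j + 3)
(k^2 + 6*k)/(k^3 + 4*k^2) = (k + 6)/(k*(k + 4))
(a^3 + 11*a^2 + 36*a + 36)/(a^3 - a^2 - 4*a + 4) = (a^2 + 9*a + 18)/(a^2 - 3*a + 2)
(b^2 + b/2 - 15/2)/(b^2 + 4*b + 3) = (b - 5/2)/(b + 1)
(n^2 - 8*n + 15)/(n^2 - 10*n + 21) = (n - 5)/(n - 7)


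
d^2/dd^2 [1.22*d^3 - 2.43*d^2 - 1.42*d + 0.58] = 7.32*d - 4.86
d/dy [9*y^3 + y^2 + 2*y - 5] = 27*y^2 + 2*y + 2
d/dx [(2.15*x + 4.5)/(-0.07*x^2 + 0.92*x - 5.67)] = (0.1505*x^2 + 0.63*x - 16.3305)/(0.0049*x^4 - 0.1288*x^3 + 1.6402*x^2 - 10.4328*x + 32.1489)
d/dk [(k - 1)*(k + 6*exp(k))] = 6*k*exp(k) + 2*k - 1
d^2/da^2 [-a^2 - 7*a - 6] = -2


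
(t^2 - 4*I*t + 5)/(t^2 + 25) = (t + I)/(t + 5*I)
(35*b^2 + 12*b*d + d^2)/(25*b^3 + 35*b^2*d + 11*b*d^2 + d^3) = (7*b + d)/(5*b^2 + 6*b*d + d^2)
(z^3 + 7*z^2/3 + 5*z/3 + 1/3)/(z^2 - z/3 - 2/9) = 3*(z^2 + 2*z + 1)/(3*z - 2)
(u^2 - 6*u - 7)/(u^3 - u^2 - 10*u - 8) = (u - 7)/(u^2 - 2*u - 8)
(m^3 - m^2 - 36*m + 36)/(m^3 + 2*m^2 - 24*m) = (m^2 - 7*m + 6)/(m*(m - 4))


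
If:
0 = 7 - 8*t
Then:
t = 7/8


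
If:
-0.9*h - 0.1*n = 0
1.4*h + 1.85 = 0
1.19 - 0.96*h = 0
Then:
No Solution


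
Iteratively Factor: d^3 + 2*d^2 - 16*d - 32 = (d + 4)*(d^2 - 2*d - 8) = (d + 2)*(d + 4)*(d - 4)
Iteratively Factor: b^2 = (b)*(b)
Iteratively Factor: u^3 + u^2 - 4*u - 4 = (u - 2)*(u^2 + 3*u + 2) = (u - 2)*(u + 1)*(u + 2)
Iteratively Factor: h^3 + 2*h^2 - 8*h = (h - 2)*(h^2 + 4*h) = h*(h - 2)*(h + 4)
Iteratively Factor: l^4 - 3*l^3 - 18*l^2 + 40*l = (l - 2)*(l^3 - l^2 - 20*l) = l*(l - 2)*(l^2 - l - 20) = l*(l - 2)*(l + 4)*(l - 5)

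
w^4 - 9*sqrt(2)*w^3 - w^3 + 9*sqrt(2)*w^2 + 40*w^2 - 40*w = w*(w - 1)*(w - 5*sqrt(2))*(w - 4*sqrt(2))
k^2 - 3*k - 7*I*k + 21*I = (k - 3)*(k - 7*I)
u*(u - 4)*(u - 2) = u^3 - 6*u^2 + 8*u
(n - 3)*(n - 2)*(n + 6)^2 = n^4 + 7*n^3 - 18*n^2 - 108*n + 216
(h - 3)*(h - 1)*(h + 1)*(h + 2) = h^4 - h^3 - 7*h^2 + h + 6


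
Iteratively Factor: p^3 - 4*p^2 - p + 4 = (p + 1)*(p^2 - 5*p + 4) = (p - 1)*(p + 1)*(p - 4)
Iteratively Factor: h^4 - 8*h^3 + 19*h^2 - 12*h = (h - 3)*(h^3 - 5*h^2 + 4*h) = (h - 3)*(h - 1)*(h^2 - 4*h) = (h - 4)*(h - 3)*(h - 1)*(h)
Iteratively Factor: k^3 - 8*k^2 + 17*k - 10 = (k - 1)*(k^2 - 7*k + 10) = (k - 2)*(k - 1)*(k - 5)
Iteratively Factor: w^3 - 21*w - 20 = (w - 5)*(w^2 + 5*w + 4) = (w - 5)*(w + 1)*(w + 4)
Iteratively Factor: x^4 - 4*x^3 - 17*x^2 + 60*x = (x)*(x^3 - 4*x^2 - 17*x + 60) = x*(x - 3)*(x^2 - x - 20) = x*(x - 3)*(x + 4)*(x - 5)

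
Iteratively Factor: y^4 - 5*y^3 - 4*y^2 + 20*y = (y)*(y^3 - 5*y^2 - 4*y + 20) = y*(y - 2)*(y^2 - 3*y - 10) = y*(y - 2)*(y + 2)*(y - 5)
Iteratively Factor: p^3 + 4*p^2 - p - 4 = (p + 1)*(p^2 + 3*p - 4) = (p - 1)*(p + 1)*(p + 4)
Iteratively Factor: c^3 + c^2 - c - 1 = (c + 1)*(c^2 - 1) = (c + 1)^2*(c - 1)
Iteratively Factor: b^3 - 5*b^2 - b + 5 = (b - 5)*(b^2 - 1) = (b - 5)*(b - 1)*(b + 1)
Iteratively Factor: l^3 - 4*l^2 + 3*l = (l - 3)*(l^2 - l) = l*(l - 3)*(l - 1)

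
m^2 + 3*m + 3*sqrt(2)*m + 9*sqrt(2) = (m + 3)*(m + 3*sqrt(2))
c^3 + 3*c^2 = c^2*(c + 3)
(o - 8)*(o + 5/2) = o^2 - 11*o/2 - 20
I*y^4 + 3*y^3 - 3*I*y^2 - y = y*(y - I)^2*(I*y + 1)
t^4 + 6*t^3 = t^3*(t + 6)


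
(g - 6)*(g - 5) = g^2 - 11*g + 30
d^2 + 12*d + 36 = (d + 6)^2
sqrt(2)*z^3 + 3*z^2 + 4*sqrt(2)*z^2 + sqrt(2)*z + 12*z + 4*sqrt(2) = (z + 4)*(z + sqrt(2))*(sqrt(2)*z + 1)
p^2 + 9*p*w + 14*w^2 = (p + 2*w)*(p + 7*w)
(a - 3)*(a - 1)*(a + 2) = a^3 - 2*a^2 - 5*a + 6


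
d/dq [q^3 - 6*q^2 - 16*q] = 3*q^2 - 12*q - 16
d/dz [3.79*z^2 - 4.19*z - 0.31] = 7.58*z - 4.19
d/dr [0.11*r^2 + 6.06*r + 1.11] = 0.22*r + 6.06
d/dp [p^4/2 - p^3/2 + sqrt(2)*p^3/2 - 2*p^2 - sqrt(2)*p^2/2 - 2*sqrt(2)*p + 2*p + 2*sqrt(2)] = 2*p^3 - 3*p^2/2 + 3*sqrt(2)*p^2/2 - 4*p - sqrt(2)*p - 2*sqrt(2) + 2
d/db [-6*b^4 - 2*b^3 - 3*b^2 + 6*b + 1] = -24*b^3 - 6*b^2 - 6*b + 6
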